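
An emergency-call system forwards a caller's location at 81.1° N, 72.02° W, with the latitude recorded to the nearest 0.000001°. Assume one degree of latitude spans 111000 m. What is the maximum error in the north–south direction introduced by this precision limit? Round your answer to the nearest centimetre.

Rounding to 6 decimal places leaves the latitude within ±5e-07° of the true value.
North–south distance: 5e-07° × 111000 m/° = 0.0555 m.
That is 0.0555 m = 5.55 cm.

6 centimetres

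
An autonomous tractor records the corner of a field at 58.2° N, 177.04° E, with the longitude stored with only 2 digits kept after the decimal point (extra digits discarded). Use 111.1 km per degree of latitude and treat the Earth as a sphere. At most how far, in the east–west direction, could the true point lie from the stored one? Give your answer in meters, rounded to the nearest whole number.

585 meters

Truncating at 2 decimal places can drop up to a full unit in the last place, so the longitude may be off by as much as 0.01°.
At latitude 58.2° a degree of longitude spans 111100 m × cos 58.2° = 111100 × 0.5270 ≈ 58544.8 m.
So at most 0.01° × 58544.8 ≈ 585.448 m east–west.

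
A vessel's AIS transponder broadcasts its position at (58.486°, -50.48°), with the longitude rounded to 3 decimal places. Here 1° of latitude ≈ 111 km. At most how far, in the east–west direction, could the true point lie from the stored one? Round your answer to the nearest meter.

Rounding to 3 decimal places leaves the longitude within ±0.0005° of the true value.
One degree of longitude at 58.486° is 111000 × cos 58.486° ≈ 111000 × 0.5227 = 58020.5 m.
Maximum E–W displacement: 0.0005 × 58020.5 = 29.0102 m.

29 meters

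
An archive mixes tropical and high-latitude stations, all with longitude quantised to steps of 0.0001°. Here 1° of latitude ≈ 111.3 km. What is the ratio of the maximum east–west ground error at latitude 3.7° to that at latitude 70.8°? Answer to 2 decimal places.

3.03

With a 0.0001° grid the true value lies within half a step, ±0.0001°/2 = ±5e-05°, of the stored one.
At 3.7°: 5e-05° × 111300 × cos 3.7° = 5e-05 × 111300 × 0.9979 ≈ 5.5534 m.
At 70.8°: 5e-05° × 111300 × cos 70.8° = 5e-05 × 111300 × 0.3289 ≈ 1.8301 m.
The ratio reduces to cos 3.7° / cos 70.8° = 0.9979/0.3289 ≈ 3.0344.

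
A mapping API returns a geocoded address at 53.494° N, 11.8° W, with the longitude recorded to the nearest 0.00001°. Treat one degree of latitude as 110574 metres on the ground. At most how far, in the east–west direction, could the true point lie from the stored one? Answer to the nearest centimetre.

Rounding to 5 decimal places leaves the longitude within ±5e-06° of the true value.
At latitude 53.494° a degree of longitude spans 110574 m × cos 53.494° = 110574 × 0.5949 ≈ 65781.2 m.
Maximum E–W displacement: 5e-06 × 65781.2 = 0.328906 m.
That is 0.328906 m = 32.891 cm.

33 centimetres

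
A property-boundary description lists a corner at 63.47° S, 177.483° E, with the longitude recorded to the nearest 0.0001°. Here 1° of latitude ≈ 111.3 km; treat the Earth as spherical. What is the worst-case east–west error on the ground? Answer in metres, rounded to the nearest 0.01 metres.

Rounding to 4 decimal places leaves the longitude within ±5e-05° of the true value.
One degree of longitude at 63.47° is 111300 × cos 63.47° ≈ 111300 × 0.4467 = 49714 m.
Maximum E–W displacement: 5e-05 × 49714 = 2.4857 m.

2.49 metres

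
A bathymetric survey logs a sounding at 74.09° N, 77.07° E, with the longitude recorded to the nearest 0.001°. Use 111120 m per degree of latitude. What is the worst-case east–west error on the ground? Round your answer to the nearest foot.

50 feet

Rounding to 3 decimal places leaves the longitude within ±0.0005° of the true value.
At latitude 74.09° a degree of longitude spans 111120 m × cos 74.09° = 111120 × 0.2741 ≈ 30461 m.
Maximum E–W displacement: 0.0005 × 30461 = 15.2305 m.
Converting: 15.2305 m × 3.2808 ft/m ≈ 49.969 ft.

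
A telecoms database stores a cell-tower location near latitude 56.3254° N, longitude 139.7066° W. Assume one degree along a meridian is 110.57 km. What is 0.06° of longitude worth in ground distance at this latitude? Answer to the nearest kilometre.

4 kilometres

0.06° of longitude at 56.3254° is 0.06 × 110570 × cos 56.3254° ≈ 0.06 × 61308.4 = 3678.5 m.
That is 3678.5 m = 3.6785 km.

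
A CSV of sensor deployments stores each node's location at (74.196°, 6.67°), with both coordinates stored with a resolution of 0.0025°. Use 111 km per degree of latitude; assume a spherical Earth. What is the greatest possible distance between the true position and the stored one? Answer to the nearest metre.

With a 0.0025° grid the true value lies within half a step, ±0.0025°/2 = ±0.00125°, of the stored one.
N–S: 0.00125° × 111000 m/° = 138.75 m.
Longitude error → 0.00125 × 111000 × cos 74.196° = 0.00125 × 111000 × 0.2723 ≈ 37.7882 m.
The two errors are perpendicular, so the maximum displacement is √(138.75² + 37.7882²) ≈ 143.804 m.

144 metres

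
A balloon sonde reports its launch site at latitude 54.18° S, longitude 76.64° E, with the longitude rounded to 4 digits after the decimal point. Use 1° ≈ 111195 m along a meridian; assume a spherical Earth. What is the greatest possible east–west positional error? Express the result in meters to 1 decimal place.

Rounding to 4 decimal places leaves the longitude within ±5e-05° of the true value.
At latitude 54.18° a degree of longitude spans 111195 m × cos 54.18° = 111195 × 0.5852 ≈ 65075.8 m.
East–west error: 5e-05° × 65075.8 m/° ≈ 3.25379 m.

3.3 meters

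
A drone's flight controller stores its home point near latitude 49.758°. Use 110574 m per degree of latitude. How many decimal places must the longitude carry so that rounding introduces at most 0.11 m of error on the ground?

6

At 49.758° one degree of longitude covers 110574 × cos 49.758° ≈ 110574 × 0.6460 ≈ 71432.7 m.
N decimal places → at most half a unit in the last place, 0.5 × 10⁻ᴺ° = 71432.7/2 × 10⁻ᴺ m.
Need 0.5 × 71432.7 × 10⁻ᴺ ≤ 0.11 → 10⁻ᴺ ≤ 3.080e-06, so N ≥ 5.51.
So 6 decimal places suffice (0.0357 m); 5 would allow up to 0.357 m.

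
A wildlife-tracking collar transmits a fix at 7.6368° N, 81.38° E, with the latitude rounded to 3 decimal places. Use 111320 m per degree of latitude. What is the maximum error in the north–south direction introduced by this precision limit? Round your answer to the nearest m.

56 m

Rounding to 3 decimal places leaves the latitude within ±0.0005° of the true value.
So the N–S error is at most 0.0005 × 111320 = 55.66 m.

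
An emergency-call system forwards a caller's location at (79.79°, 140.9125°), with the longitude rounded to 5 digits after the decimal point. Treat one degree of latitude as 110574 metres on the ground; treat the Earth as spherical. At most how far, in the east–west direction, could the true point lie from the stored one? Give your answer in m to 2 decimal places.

Rounding to 5 decimal places leaves the longitude within ±5e-06° of the true value.
At latitude 79.79° a degree of longitude spans 110574 m × cos 79.79° = 110574 × 0.1773 ≈ 19600 m.
So at most 5e-06° × 19600 ≈ 0.0979998 m east–west.

0.10 m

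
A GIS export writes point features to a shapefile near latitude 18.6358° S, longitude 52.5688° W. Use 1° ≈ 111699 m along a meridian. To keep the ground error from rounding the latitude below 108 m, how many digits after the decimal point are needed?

One degree of latitude covers 111699 m.
With N decimal places the half-ulp bound is 0.5·10⁻ᴺ°, or 0.5·10⁻ᴺ × 111699 m on the ground.
Setting 55849.5 × 10⁻ᴺ ≤ 108 gives 10ᴺ ≥ 517.1, i.e. N ≥ 2.71.
At 2 places the error can reach 558 m, but 3 places keeps it to 55.8 m.

3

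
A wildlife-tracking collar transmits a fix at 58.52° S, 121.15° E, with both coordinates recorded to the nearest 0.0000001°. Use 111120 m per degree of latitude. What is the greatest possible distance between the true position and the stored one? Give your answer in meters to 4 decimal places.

0.0063 meters

Rounding to 7 decimal places leaves each coordinate within ±5e-08° of the true value.
North–south component: 5e-08° × 111120 = 0.005556 m.
E–W at 58.52°: 5e-08° × 111120 × cos 58.52° = 5e-08 × 111120 × 0.5222 ≈ 0.00290135 m.
Combining orthogonally: (0.005556² + 0.00290135²)^½ ≈ 0.00626793 m.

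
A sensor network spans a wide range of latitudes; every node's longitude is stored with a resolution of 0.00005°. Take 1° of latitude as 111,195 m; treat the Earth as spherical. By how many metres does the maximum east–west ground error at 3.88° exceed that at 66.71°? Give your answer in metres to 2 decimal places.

1.67 metres

With a 0.00005° grid the true value lies within half a step, ±0.00005°/2 = ±2.5e-05°, of the stored one.
At 3.88°: 2.5e-05° × 111195 × cos 3.88° = 2.5e-05 × 111195 × 0.9977 ≈ 2.7735 m.
Error at 66.71° = 2.5e-05° × 111195 × cos 66.71° ≈ 2.7799 × 0.3954 = 1.0991 m.
So the lower-latitude error exceeds the higher by 2.7735 − 1.0991 = 1.6744 m.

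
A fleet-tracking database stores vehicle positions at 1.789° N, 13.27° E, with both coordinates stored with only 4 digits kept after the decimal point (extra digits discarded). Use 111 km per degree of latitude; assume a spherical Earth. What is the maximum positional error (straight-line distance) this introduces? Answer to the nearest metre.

Truncating at 4 decimal places can drop up to a full unit in the last place, so each coordinate may be off by as much as 0.0001°.
Latitude error → 0.0001 × 111000 = 11.1 m along the meridian.
E–W at 1.789°: 0.0001° × 111000 × cos 1.789° = 0.0001 × 111000 × 0.9995 ≈ 11.0946 m.
Worst case both components are at the extreme and orthogonal: √(11.1² + 11.0946²) ≈ 15.6939 m.

16 metres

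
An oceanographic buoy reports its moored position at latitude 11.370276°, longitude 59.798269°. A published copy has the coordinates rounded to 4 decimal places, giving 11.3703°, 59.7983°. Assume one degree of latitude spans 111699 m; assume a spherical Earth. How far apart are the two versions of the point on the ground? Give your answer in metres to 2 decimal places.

The latitude changed by -0.000024° and the longitude by -0.000031°.
North–south shift: -0.000024 × 111699 = -2.68078 m.
East–west at this latitude: -0.000031° × 111699 × cos 11.3703° ≈ -0.000031 × 109507 = -3.39471 m.
Distance: √(2.68078² + 3.39471²) ≈ 4.32558 m.

4.33 metres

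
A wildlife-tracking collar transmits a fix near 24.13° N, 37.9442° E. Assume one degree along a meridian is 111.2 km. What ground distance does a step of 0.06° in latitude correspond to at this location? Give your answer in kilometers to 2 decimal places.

6.67 kilometers

Along a meridian 0.06° is 0.06 × 111200 = 6672 m.
That is 6672 m = 6.672 km.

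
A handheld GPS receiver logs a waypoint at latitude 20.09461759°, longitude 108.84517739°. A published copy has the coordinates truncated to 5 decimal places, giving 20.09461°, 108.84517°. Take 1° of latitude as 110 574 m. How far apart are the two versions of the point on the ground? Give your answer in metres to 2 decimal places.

1.14 metres

The latitude changed by +0.00000759° and the longitude by +0.00000739°.
North–south shift: 0.00000759 × 110574 = 0.839257 m.
E–W at 20.0946°: 0.00000739° × 110574 × cos 20.0946° = 0.00000739 × 110574 × 0.9391 ≈ 0.7674 m.
Combined displacement = (0.839257² + 0.7674²)^½ ≈ 1.13721 m.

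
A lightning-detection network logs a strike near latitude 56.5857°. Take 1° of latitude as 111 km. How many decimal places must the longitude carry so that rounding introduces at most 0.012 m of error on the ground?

At 56.5857° one degree of longitude covers 111000 × cos 56.5857° ≈ 111000 × 0.5507 ≈ 61126.5 m.
With N decimal places the half-ulp bound is 0.5·10⁻ᴺ°, or 0.5·10⁻ᴺ × 61126.5 m on the ground.
Setting 30563.2 × 10⁻ᴺ ≤ 0.012 gives 10ᴺ ≥ 2.547e+06, i.e. N ≥ 6.41.
So 7 decimal places suffice (0.00306 m); 6 would allow up to 0.0306 m.

7 decimal places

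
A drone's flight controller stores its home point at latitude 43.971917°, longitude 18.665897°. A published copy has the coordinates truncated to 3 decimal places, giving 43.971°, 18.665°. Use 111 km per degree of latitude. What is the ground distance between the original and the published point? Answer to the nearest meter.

124 meters

Δlat = 43.971917 − 43.971 = +0.000917°; Δlon = 18.665897 − 18.665 = +0.000897°.
North–south shift: 0.000917 × 111000 = 101.787 m.
East–west at this latitude: 0.000897° × 111000 × cos 43.971° ≈ 0.000897 × 79885.7 = 71.6575 m.
Distance: √(101.787² + 71.6575²) ≈ 124.48 m.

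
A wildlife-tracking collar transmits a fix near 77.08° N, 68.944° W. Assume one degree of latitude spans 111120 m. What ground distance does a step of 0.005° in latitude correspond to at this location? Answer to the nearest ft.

Along a meridian 0.005° is 0.005 × 111120 = 555.6 m.
In feet: 555.6 m ÷ 0.3048 ≈ 1822.8 ft.

1823 ft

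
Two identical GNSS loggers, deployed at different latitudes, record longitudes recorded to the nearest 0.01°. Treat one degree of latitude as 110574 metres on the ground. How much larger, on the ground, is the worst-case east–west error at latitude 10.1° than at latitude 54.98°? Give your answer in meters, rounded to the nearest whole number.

227 meters

Rounding to 2 decimal places leaves the longitude within ±0.005° of the true value.
At 10.1°: 0.005° × 110574 × cos 10.1° = 0.005 × 110574 × 0.9845 ≈ 544.3 m.
Error at 54.98° = 0.005° × 110574 × cos 54.98° ≈ 552.87 × 0.5739 = 317.27 m.
So the lower-latitude error exceeds the higher by 544.3 − 317.27 = 227.03 m.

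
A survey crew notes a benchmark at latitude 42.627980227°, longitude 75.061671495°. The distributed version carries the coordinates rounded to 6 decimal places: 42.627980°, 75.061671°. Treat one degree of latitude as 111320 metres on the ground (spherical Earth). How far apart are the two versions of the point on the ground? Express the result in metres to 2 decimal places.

The latitude changed by +0.000000227° and the longitude by +0.000000495°.
N–S: 0.000000227° × 111320 m/° = 0.0252696 m.
E–W at 42.628°: 0.000000495° × 111320 × cos 42.628° = 0.000000495 × 111320 × 0.7358 ≈ 0.0405432 m.
Combined displacement = (0.0252696² + 0.0405432²)^½ ≈ 0.0477735 m.

0.05 metres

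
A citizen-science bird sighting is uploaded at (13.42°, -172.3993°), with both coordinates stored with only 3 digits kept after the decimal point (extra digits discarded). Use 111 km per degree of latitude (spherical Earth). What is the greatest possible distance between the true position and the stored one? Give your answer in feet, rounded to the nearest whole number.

508 feet

Truncating at 3 decimal places can drop up to a full unit in the last place, so each coordinate may be off by as much as 0.001°.
N–S: 0.001° × 111000 m/° = 111 m.
East–west component at 13.42°: 0.001° × 111000 × cos 13.42° ≈ 0.001 × 107969 ≈ 107.969 m.
The two errors are perpendicular, so the maximum displacement is √(111² + 107.969²) ≈ 154.849 m.
In feet: 154.849 m ÷ 0.3048 ≈ 508.04 ft.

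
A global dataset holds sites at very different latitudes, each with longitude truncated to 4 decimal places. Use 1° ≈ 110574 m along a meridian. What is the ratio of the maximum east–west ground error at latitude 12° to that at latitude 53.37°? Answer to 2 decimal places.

Truncating at 4 decimal places can drop up to a full unit in the last place, so the longitude may be off by as much as 0.0001°.
Error at 12° = 0.0001° × 110574 × cos 12° ≈ 11.057 × 0.9781 = 10.816 m.
Error at 53.37° = 0.0001° × 110574 × cos 53.37° ≈ 11.057 × 0.5966 = 6.5973 m.
Ratio: 10.816 / 6.5973 = cos 12° / cos 53.37° ≈ 1.6394.

1.64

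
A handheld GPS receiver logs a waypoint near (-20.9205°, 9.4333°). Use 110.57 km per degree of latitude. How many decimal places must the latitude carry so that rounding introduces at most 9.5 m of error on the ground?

One degree of latitude covers 110570 m.
With N decimal places the half-ulp bound is 0.5·10⁻ᴺ°, or 0.5·10⁻ᴺ × 110570 m on the ground.
Setting 55285 × 10⁻ᴺ ≤ 9.5 gives 10ᴺ ≥ 5819, i.e. N ≥ 3.76.
So 4 decimal places suffice (5.53 m); 3 would allow up to 55.3 m.

4 decimal places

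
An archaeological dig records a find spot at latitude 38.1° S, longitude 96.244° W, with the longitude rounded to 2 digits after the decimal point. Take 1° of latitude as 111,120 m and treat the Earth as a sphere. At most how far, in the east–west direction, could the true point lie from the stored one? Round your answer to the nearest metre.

Rounding to 2 decimal places leaves the longitude within ±0.005° of the true value.
Parallels shrink by cos φ, so at 38.1° a degree of longitude is 111120 × 0.7869 ≈ 87444.2 m.
So at most 0.005° × 87444.2 ≈ 437.221 m east–west.

437 metres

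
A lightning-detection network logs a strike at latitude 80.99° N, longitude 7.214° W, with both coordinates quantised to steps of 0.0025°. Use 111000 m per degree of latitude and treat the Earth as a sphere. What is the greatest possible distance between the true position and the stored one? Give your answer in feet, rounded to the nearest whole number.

461 feet

With a 0.0025° grid the true value lies within half a step, ±0.0025°/2 = ±0.00125°, of the stored one.
N–S: 0.00125° × 111000 m/° = 138.75 m.
E–W at 80.99°: 0.00125° × 111000 × cos 80.99° = 0.00125 × 111000 × 0.1566 ≈ 21.7292 m.
Combining orthogonally: (138.75² + 21.7292²)^½ ≈ 140.441 m.
In feet: 140.441 m ÷ 0.3048 ≈ 460.76 ft.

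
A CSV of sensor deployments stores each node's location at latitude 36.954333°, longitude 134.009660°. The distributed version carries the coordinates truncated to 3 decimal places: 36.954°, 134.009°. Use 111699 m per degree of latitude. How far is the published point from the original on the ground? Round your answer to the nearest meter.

70 meters

The latitude changed by +0.000333° and the longitude by +0.000660°.
N–S: 0.000333° × 111699 m/° = 37.1958 m.
East–west at this latitude: 0.000660° × 111699 × cos 36.954° ≈ 0.000660 × 89260.7 = 58.9121 m.
Distance: √(37.1958² + 58.9121²) ≈ 69.6718 m.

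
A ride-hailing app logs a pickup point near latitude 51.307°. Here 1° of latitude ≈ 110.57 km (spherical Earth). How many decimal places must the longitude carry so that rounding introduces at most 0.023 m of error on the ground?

At 51.307° one degree of longitude covers 110570 × cos 51.307° ≈ 110570 × 0.6251 ≈ 69122.5 m.
With N decimal places the half-ulp bound is 0.5·10⁻ᴺ°, or 0.5·10⁻ᴺ × 69122.5 m on the ground.
Need 0.5 × 69122.5 × 10⁻ᴺ ≤ 0.023 → 10⁻ᴺ ≤ 6.655e-07, so N ≥ 6.18.
So 7 decimal places suffice (0.00346 m); 6 would allow up to 0.0346 m.

7 decimal places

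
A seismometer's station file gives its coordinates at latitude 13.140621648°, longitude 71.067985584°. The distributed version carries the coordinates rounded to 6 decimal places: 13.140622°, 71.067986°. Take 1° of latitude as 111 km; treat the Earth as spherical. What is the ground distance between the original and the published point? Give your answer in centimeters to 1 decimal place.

The latitude changed by -0.000000352° and the longitude by -0.000000416°.
N–S: -0.000000352° × 111000 m/° = -0.039072 m.
East–west at this latitude: -0.000000416° × 111000 × cos 13.1406° ≈ -0.000000416 × 108093 = -0.0449669 m.
Hypotenuse of the two orthogonal shifts: √(0.039072² + 0.0449669²) = 0.0595705 m.
That is 0.0595705 m = 5.957 cm.

6.0 centimeters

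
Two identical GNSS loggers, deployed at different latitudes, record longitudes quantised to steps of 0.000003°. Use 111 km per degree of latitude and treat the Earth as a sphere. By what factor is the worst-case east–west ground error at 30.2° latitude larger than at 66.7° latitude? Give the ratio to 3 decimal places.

With a 0.000003° grid the true value lies within half a step, ±0.000003°/2 = ±1.5e-06°, of the stored one.
At 30.2°: 1.5e-06° × 111000 × cos 30.2° = 1.5e-06 × 111000 × 0.8643 ≈ 0.1439 m.
Error at 66.7° = 1.5e-06° × 111000 × cos 66.7° ≈ 0.1665 × 0.3955 = 0.065858 m.
Ratio: 0.1439 / 0.065858 = cos 30.2° / cos 66.7° ≈ 2.1850.

2.185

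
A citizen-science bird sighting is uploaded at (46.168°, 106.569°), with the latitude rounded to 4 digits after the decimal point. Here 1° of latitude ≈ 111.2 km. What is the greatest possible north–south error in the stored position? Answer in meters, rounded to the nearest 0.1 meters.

5.6 meters

Rounding to 4 decimal places leaves the latitude within ±5e-05° of the true value.
Along the meridian that is 5e-05° × 111200 m/° = 5.56 m.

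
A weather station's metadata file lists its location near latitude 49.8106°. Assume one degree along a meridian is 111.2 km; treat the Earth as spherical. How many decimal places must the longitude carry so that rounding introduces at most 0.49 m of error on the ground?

At 49.8106° one degree of longitude covers 111200 × cos 49.8106° ≈ 111200 × 0.6453 ≈ 71759.2 m.
Rounding to N decimal places gives at most 0.5 × 10⁻ᴺ degrees of error, i.e. 0.5 × 10⁻ᴺ × 71759.2 m.
Need 0.5 × 71759.2 × 10⁻ᴺ ≤ 0.49 → 10⁻ᴺ ≤ 1.366e-05, so N ≥ 4.86.
N = 4 would give 3.59 m (too coarse); N = 5 gives 0.359 m ≤ 0.49 m.

5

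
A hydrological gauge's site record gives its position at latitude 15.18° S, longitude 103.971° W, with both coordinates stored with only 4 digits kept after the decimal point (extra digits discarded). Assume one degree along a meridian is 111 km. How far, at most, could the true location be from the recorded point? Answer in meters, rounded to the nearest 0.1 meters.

Truncating at 4 decimal places can drop up to a full unit in the last place, so each coordinate may be off by as much as 0.0001°.
North–south component: 0.0001° × 111000 = 11.1 m.
East–west component at 15.18°: 0.0001° × 111000 × cos 15.18° ≈ 0.0001 × 107127 ≈ 10.7127 m.
Worst case both components are at the extreme and orthogonal: √(11.1² + 10.7127²) ≈ 15.4263 m.

15.4 meters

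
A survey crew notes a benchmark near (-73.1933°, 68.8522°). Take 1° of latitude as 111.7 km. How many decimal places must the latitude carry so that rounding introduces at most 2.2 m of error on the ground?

5

One degree of latitude covers 111700 m.
Rounding to N decimal places gives at most 0.5 × 10⁻ᴺ degrees of error, i.e. 0.5 × 10⁻ᴺ × 111700 m.
Need 0.5 × 111700 × 10⁻ᴺ ≤ 2.2 → 10⁻ᴺ ≤ 3.939e-05, so N ≥ 4.40.
N = 4 would give 5.58 m (too coarse); N = 5 gives 0.558 m ≤ 2.2 m.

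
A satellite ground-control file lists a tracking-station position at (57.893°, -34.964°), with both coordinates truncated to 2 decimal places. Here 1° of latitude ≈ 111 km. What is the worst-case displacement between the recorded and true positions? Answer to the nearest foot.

Truncating at 2 decimal places can drop up to a full unit in the last place, so each coordinate may be off by as much as 0.01°.
N–S: 0.01° × 111000 m/° = 1110 m.
E–W at 57.893°: 0.01° × 111000 × cos 57.893° = 0.01 × 111000 × 0.5315 ≈ 589.967 m.
Combining orthogonally: (1110² + 589.967²)^½ ≈ 1257.04 m.
In feet: 1257.04 m ÷ 0.3048 ≈ 4124.2 ft.

4124 feet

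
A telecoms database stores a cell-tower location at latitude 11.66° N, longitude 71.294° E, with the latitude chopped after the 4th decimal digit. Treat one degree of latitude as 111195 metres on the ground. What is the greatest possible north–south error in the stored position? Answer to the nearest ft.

Truncating at 4 decimal places can drop up to a full unit in the last place, so the latitude may be off by as much as 0.0001°.
Along the meridian that is 0.0001° × 111195 m/° = 11.1195 m.
Converting: 11.1195 m × 3.2808 ft/m ≈ 36.481 ft.

36 ft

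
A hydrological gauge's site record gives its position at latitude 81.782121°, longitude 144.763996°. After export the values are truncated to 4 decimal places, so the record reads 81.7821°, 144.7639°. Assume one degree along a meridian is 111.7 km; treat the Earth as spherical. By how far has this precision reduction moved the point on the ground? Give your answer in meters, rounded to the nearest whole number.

3 meters

Δlat = 81.782121 − 81.7821 = +0.000021°; Δlon = 144.763996 − 144.7639 = +0.000096°.
N–S: 0.000021° × 111700 m/° = 2.3457 m.
East–west at this latitude: 0.000096° × 111700 × cos 81.7821° ≈ 0.000096 × 15966.2 = 1.53275 m.
Distance: √(2.3457² + 1.53275²) ≈ 2.80208 m.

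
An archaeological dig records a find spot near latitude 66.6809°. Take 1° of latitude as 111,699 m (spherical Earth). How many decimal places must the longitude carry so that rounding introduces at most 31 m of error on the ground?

At 66.6809° one degree of longitude covers 111699 × cos 66.6809° ≈ 111699 × 0.3959 ≈ 44216.2 m.
Rounding to N decimal places gives at most 0.5 × 10⁻ᴺ degrees of error, i.e. 0.5 × 10⁻ᴺ × 44216.2 m.
Need 0.5 × 44216.2 × 10⁻ᴺ ≤ 31 → 10⁻ᴺ ≤ 1.402e-03, so N ≥ 2.85.
So 3 decimal places suffice (22.1 m); 2 would allow up to 221 m.

3 decimal places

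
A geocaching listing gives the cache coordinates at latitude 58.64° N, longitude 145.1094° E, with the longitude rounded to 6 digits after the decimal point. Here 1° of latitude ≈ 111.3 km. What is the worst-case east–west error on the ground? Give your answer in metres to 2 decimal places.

Rounding to 6 decimal places leaves the longitude within ±5e-07° of the true value.
Parallels shrink by cos φ, so at 58.64° a degree of longitude is 111300 × 0.5204 ≈ 57922 m.
East–west error: 5e-07° × 57922 m/° ≈ 0.028961 m.

0.03 metres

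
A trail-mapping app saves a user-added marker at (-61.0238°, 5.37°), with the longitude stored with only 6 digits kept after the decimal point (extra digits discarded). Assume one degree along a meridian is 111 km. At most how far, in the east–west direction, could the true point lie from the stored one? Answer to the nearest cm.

5 cm

Truncating at 6 decimal places can drop up to a full unit in the last place, so the longitude may be off by as much as 1e-06°.
Parallels shrink by cos φ, so at 61.0238° a degree of longitude is 111000 × 0.4844 ≈ 53773.5 m.
So at most 1e-06° × 53773.5 ≈ 0.0537735 m east–west.
That is 0.0537735 m = 5.3774 cm.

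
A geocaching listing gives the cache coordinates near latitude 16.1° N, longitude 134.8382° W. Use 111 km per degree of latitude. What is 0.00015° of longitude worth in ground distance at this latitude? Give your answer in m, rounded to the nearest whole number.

16 m

0.00015° of longitude at 16.1° is 0.00015 × 111000 × cos 16.1° ≈ 0.00015 × 106646 = 15.997 m.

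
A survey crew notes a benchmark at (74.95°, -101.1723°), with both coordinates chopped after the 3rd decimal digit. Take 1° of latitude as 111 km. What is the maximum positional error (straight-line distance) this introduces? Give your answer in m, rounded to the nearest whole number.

115 m

Truncating at 3 decimal places can drop up to a full unit in the last place, so each coordinate may be off by as much as 0.001°.
North–south component: 0.001° × 111000 = 111 m.
E–W at 74.95°: 0.001° × 111000 × cos 74.95° = 0.001 × 111000 × 0.2597 ≈ 28.8225 m.
The two errors are perpendicular, so the maximum displacement is √(111² + 28.8225²) ≈ 114.681 m.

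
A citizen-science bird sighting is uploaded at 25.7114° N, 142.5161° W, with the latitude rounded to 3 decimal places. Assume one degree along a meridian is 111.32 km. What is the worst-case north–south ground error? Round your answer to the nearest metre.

56 metres

Rounding to 3 decimal places leaves the latitude within ±0.0005° of the true value.
Along the meridian that is 0.0005° × 111320 m/° = 55.66 m.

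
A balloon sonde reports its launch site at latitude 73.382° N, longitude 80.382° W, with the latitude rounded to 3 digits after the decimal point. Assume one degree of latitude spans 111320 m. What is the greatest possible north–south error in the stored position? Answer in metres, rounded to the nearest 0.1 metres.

Rounding to 3 decimal places leaves the latitude within ±0.0005° of the true value.
North–south distance: 0.0005° × 111320 m/° = 55.66 m.

55.7 metres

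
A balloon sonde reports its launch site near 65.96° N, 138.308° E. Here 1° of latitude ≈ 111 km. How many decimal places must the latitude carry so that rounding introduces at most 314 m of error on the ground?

3 decimal places

One degree of latitude covers 111000 m.
Rounding to N decimal places gives at most 0.5 × 10⁻ᴺ degrees of error, i.e. 0.5 × 10⁻ᴺ × 111000 m.
Setting 55500 × 10⁻ᴺ ≤ 314 gives 10ᴺ ≥ 176.8, i.e. N ≥ 2.25.
At 2 places the error can reach 555 m, but 3 places keeps it to 55.5 m.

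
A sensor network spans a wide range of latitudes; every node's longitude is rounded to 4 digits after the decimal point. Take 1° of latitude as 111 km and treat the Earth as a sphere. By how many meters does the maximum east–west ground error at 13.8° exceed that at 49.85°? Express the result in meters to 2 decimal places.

Rounding to 4 decimal places leaves the longitude within ±5e-05° of the true value.
Error at 13.8° = 5e-05° × 111000 × cos 13.8° ≈ 5.55 × 0.9711 = 5.3898 m.
At 49.85°: 5e-05° × 111000 × cos 49.85° = 5e-05 × 111000 × 0.6448 ≈ 3.5786 m.
Difference: 5.3898 − 3.5786 = 1.8112 m.

1.81 meters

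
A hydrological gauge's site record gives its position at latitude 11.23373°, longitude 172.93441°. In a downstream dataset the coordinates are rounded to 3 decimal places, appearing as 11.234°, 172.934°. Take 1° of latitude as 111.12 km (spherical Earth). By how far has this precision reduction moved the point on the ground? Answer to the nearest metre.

The latitude changed by -0.00027° and the longitude by +0.00041°.
North–south shift: -0.00027 × 111120 = -30.0024 m.
E–W at 11.234°: 0.00041° × 111120 × cos 11.234° = 0.00041 × 111120 × 0.9808 ≈ 44.6863 m.
Distance: √(30.0024² + 44.6863²) ≈ 53.8239 m.

54 metres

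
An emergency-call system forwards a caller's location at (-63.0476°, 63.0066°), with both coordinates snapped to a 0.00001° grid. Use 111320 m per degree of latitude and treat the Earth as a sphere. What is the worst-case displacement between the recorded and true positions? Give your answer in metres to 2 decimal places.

0.61 metres

With a 0.00001° grid the true value lies within half a step, ±0.00001°/2 = ±5e-06°, of the stored one.
N–S: 5e-06° × 111320 m/° = 0.5566 m.
East–west component at 63.0476°: 5e-06° × 111320 × cos 63.0476° ≈ 5e-06 × 50455.8 ≈ 0.252279 m.
Combining orthogonally: (0.5566² + 0.252279²)^½ ≈ 0.611104 m.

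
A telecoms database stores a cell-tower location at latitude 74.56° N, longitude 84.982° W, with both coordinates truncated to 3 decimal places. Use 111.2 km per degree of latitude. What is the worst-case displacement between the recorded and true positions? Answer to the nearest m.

Truncating at 3 decimal places can drop up to a full unit in the last place, so each coordinate may be off by as much as 0.001°.
Latitude error → 0.001 × 111200 = 111.2 m along the meridian.
Longitude error → 0.001 × 111200 × cos 74.56° = 0.001 × 111200 × 0.2662 ≈ 29.6047 m.
Worst case both components are at the extreme and orthogonal: √(111.2² + 29.6047²) ≈ 115.073 m.

115 m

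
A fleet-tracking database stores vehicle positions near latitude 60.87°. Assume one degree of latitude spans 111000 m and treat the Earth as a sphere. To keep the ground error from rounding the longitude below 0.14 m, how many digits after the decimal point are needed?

At 60.87° one degree of longitude covers 111000 × cos 60.87° ≈ 111000 × 0.4868 ≈ 54034 m.
N decimal places → at most half a unit in the last place, 0.5 × 10⁻ᴺ° = 54034/2 × 10⁻ᴺ m.
Need 0.5 × 54034 × 10⁻ᴺ ≤ 0.14 → 10⁻ᴺ ≤ 5.182e-06, so N ≥ 5.29.
N = 5 would give 0.27 m (too coarse); N = 6 gives 0.027 m ≤ 0.14 m.

6 decimal places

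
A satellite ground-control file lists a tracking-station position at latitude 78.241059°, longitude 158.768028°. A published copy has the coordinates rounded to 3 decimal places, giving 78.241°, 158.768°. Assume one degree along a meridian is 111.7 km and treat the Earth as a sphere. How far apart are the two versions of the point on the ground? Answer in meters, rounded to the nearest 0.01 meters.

The latitude changed by +0.000059° and the longitude by +0.000028°.
N–S: 0.000059° × 111700 m/° = 6.5903 m.
East–west at this latitude: 0.000028° × 111700 × cos 78.241° ≈ 0.000028 × 22764 = 0.637391 m.
Combined displacement = (6.5903² + 0.637391²)^½ ≈ 6.62105 m.

6.62 meters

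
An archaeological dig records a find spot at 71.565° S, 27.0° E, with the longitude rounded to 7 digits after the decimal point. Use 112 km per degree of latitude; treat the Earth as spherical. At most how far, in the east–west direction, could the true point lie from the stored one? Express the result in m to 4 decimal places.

Rounding to 7 decimal places leaves the longitude within ±5e-08° of the true value.
Parallels shrink by cos φ, so at 71.565° a degree of longitude is 112000 × 0.3162 ≈ 35417.6 m.
So at most 5e-08° × 35417.6 ≈ 0.00177088 m east–west.

0.0018 m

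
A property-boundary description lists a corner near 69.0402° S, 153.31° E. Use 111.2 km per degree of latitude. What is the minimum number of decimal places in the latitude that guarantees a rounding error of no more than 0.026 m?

One degree of latitude covers 111200 m.
With N decimal places the half-ulp bound is 0.5·10⁻ᴺ°, or 0.5·10⁻ᴺ × 111200 m on the ground.
Need 0.5 × 111200 × 10⁻ᴺ ≤ 0.026 → 10⁻ᴺ ≤ 4.676e-07, so N ≥ 6.33.
N = 6 would give 0.0556 m (too coarse); N = 7 gives 0.00556 m ≤ 0.026 m.

7 decimal places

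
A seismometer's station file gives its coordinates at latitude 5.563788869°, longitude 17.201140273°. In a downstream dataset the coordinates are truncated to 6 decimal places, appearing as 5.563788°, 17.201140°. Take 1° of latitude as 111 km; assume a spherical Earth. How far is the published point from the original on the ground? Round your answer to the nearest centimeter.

10 centimeters

The latitude changed by +0.000000869° and the longitude by +0.000000273°.
North–south shift: 0.000000869 × 111000 = 0.096459 m.
East–west at this latitude: 0.000000273° × 111000 × cos 5.56379° ≈ 0.000000273 × 110477 = 0.0301602 m.
Combined displacement = (0.096459² + 0.0301602²)^½ ≈ 0.101064 m.
That is 0.101064 m = 10.106 cm.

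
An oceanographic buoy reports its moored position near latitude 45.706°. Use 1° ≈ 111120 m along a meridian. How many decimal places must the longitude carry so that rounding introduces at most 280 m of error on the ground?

At 45.706° one degree of longitude covers 111120 × cos 45.706° ≈ 111120 × 0.6983 ≈ 77599.6 m.
With N decimal places the half-ulp bound is 0.5·10⁻ᴺ°, or 0.5·10⁻ᴺ × 77599.6 m on the ground.
Setting 38799.8 × 10⁻ᴺ ≤ 280 gives 10ᴺ ≥ 138.6, i.e. N ≥ 2.14.
So 3 decimal places suffice (38.8 m); 2 would allow up to 388 m.

3 decimal places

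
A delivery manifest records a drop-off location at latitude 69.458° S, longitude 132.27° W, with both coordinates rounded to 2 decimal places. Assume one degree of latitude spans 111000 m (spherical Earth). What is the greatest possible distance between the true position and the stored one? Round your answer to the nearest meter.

Rounding to 2 decimal places leaves each coordinate within ±0.005° of the true value.
Latitude error → 0.005 × 111000 = 555 m along the meridian.
E–W at 69.458°: 0.005° × 111000 × cos 69.458° = 0.005 × 111000 × 0.3509 ≈ 194.746 m.
Combining orthogonally: (555² + 194.746²)^½ ≈ 588.176 m.

588 meters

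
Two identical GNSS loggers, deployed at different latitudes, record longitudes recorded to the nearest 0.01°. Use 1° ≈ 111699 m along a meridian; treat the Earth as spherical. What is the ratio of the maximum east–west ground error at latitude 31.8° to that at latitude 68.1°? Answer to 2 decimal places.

Rounding to 2 decimal places leaves the longitude within ±0.005° of the true value.
At 31.8°: 0.005° × 111699 × cos 31.8° = 0.005 × 111699 × 0.8499 ≈ 474.66 m.
Error at 68.1° = 0.005° × 111699 × cos 68.1° ≈ 558.5 × 0.3730 = 208.31 m.
Ratio: 474.66 / 208.31 = cos 31.8° / cos 68.1° ≈ 2.2786.

2.28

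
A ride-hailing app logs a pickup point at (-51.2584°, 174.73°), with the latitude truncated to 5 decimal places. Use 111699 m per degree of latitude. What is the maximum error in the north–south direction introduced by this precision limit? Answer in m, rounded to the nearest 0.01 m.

Truncating at 5 decimal places can drop up to a full unit in the last place, so the latitude may be off by as much as 1e-05°.
North–south distance: 1e-05° × 111699 m/° = 1.11699 m.

1.12 m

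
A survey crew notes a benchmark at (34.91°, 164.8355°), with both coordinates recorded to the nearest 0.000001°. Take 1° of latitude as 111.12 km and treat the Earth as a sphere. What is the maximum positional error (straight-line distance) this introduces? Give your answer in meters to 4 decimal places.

Rounding to 6 decimal places leaves each coordinate within ±5e-07° of the true value.
N–S: 5e-07° × 111120 m/° = 0.05556 m.
Longitude error → 5e-07 × 111120 × cos 34.91° = 5e-07 × 111120 × 0.8201 ≈ 0.0455621 m.
Combining orthogonally: (0.05556² + 0.0455621²)^½ ≈ 0.0718527 m.

0.0719 meters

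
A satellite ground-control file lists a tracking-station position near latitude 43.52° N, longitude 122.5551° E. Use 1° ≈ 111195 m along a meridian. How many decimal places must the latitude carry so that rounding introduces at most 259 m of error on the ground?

One degree of latitude covers 111195 m.
N decimal places → at most half a unit in the last place, 0.5 × 10⁻ᴺ° = 111195/2 × 10⁻ᴺ m.
Setting 55597.5 × 10⁻ᴺ ≤ 259 gives 10ᴺ ≥ 214.7, i.e. N ≥ 2.33.
So 3 decimal places suffice (55.6 m); 2 would allow up to 556 m.

3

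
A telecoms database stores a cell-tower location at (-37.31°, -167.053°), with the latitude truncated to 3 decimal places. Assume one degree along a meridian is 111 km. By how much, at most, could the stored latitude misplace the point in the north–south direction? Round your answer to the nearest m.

111 m

Truncating at 3 decimal places can drop up to a full unit in the last place, so the latitude may be off by as much as 0.001°.
North–south distance: 0.001° × 111000 m/° = 111 m.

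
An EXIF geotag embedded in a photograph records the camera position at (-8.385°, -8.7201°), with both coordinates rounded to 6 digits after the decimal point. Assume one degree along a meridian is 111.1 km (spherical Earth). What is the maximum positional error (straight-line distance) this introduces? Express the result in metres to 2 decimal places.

Rounding to 6 decimal places leaves each coordinate within ±5e-07° of the true value.
North–south component: 5e-07° × 111100 = 0.05555 m.
Longitude error → 5e-07 × 111100 × cos 8.385° = 5e-07 × 111100 × 0.9893 ≈ 0.0549562 m.
The two errors are perpendicular, so the maximum displacement is √(0.05555² + 0.0549562²) ≈ 0.0781408 m.

0.08 metres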